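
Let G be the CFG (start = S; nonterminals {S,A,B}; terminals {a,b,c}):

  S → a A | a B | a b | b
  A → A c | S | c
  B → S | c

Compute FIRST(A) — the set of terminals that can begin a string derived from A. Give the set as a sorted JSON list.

Compute FIRST by fixpoint:
pass 1:
  A via A→c: +{c}
  B via B→c: +{c}
  S via S→a A: +{a}
  S via S→b: +{b}
  FIRST(S)={a,b}  FIRST(A)={c}  FIRST(B)={c}
pass 2:
  A via A→S: +{a,b}
  B via B→S: +{a,b}
  FIRST(S)={a,b}  FIRST(A)={a,b,c}  FIRST(B)={a,b,c}
pass 3: — fixpoint
  FIRST(S)={a,b}  FIRST(A)={a,b,c}  FIRST(B)={a,b,c}

FIRST(A) = ["a", "b", "c"]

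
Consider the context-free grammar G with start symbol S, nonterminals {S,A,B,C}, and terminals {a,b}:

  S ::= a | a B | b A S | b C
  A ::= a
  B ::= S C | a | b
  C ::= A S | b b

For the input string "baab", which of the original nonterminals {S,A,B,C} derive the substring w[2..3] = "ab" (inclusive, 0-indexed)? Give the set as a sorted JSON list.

CNF form of G:
  S -> T0 C | T0 X2 | T1 B | a
  A -> a
  B -> S C | a | b
  C -> A S | T0 T0
  T0 -> b
  T1 -> a
  X2 -> A S

CYK table (by increasing span), restricted to cells inside w[2..3]:
  cell(2,2) a: {A,B,S,T1}  orig:{A,B,S}
  cell(3,3) b: {B,T0}  orig:{B}
  cell(2,3) ab: {S}

Original NTs in T[2,3] deriving "ab": ["S"]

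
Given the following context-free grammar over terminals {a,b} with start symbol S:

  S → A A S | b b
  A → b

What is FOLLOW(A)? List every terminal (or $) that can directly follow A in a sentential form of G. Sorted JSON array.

FIRST iteration:
pass 1:
  A via A→b: +{b}
  S via S→A A S: +{b}
  FIRST(S)={b}  FIRST(A)={b}
pass 2: (no change)
  FIRST(S)={b}  FIRST(A)={b}

FOLLOW iteration:
seed FOLLOW(S) with $
iter 1:
  S→A A S: FOLLOW(A) ⊇ FIRST(A) = {b}; new: +{b}
  S: {$}  A: {b}
iter 2: (no change)
  S: {$}  A: {b}

FOLLOW(A) = ["b"]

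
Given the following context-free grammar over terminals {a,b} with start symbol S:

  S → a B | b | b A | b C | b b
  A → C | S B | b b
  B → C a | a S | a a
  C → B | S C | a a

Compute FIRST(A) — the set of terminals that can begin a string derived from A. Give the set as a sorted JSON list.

Compute FIRST by fixpoint:
[1]
  A via A→b b: +{b}
  B via B→a S: +{a}
  C via C→B: +{a}
  S via S→a B: +{a}
  S via S→b: +{b}
  S: {a,b}  A: {b}  B: {a}  C: {a}
[2]
  A via A→C: +{a}
  C via C→S C: +{b}
  S: {a,b}  A: {a,b}  B: {a}  C: {a,b}
[3]
  B via B→C a: +{b}
  S: {a,b}  A: {a,b}  B: {a,b}  C: {a,b}
[4] (stable)
  S: {a,b}  A: {a,b}  B: {a,b}  C: {a,b}

FIRST(A) = ["a", "b"]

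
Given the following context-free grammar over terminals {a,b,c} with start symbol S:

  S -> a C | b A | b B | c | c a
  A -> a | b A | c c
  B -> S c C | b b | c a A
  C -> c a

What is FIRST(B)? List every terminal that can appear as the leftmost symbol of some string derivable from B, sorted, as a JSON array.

FIRST iteration:
round 1:
  A via A→a: +{a}
  A via A→b A: +{b}
  A via A→c c: +{c}
  B via B→b b: +{b}
  B via B→c a A: +{c}
  C via C→c a: +{c}
  S via S→a C: +{a}
  S via S→b A: +{b}
  S via S→c: +{c}
  S: {a,b,c}  A: {a,b,c}  B: {b,c}  C: {c}
round 2:
  B via B→S c C: +{a}
  S: {a,b,c}  A: {a,b,c}  B: {a,b,c}  C: {c}
round 3: (stable)
  S: {a,b,c}  A: {a,b,c}  B: {a,b,c}  C: {c}

FIRST(B) = ["a", "b", "c"]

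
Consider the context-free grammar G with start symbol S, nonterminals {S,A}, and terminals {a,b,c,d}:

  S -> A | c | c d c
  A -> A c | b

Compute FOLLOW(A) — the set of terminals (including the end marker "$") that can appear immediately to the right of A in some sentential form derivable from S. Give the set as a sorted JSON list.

Compute FIRST by fixpoint:
pass 1:
  A via A→b: +{b}
  S via S→A: +{b}
  S via S→c: +{c}
  FIRST[S]={b,c}  FIRST[A]={b}
pass 2: done
  FIRST[S]={b,c}  FIRST[A]={b}

FOLLOW iteration:
FOLLOW(S) := {$}
[1]
  A→A c: FOLLOW(A) ⊇ FIRST(c) = {c}; new: +{c}
  S→A: FOLLOW(A) ⊇ FOLLOW(S) ⊇ {$}; new: +{$}
  S: {$}  A: {$,c}
[2] done
  S: {$}  A: {$,c}

FOLLOW(A) = ["$", "c"]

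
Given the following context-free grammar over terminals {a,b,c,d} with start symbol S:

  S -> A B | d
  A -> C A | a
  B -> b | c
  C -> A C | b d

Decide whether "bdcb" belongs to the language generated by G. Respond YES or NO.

Convert to CNF:
  S -> A B | d
  A -> C A | a
  B -> b | c
  C -> A C | T0 T1
  T0 -> b
  T1 -> d

CYK fill:
  [0..0]={B,T0}  "b"  orig:{B}
  [1..1]={S,T1}  "d"  orig:{S}
  [2..2]={B}  "c"
  [3..3]={B,T0}  "b"  orig:{B}
  [0..1]={C}  "bd"
  [1..2]=∅  "dc"
  [2..3]=∅  "cb"
  [0..2]=∅  "bdc"
  [1..3]=∅  "dcb"
  [0..3]=∅  "bdcb"

S ∉ T[0,3] ⇒ NO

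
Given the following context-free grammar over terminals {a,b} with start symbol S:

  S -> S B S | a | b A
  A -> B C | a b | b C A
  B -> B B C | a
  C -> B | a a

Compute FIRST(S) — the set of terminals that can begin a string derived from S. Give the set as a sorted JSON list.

Compute FIRST by fixpoint:
pass 1:
  A via A→a b: +{a}
  A via A→b C A: +{b}
  B via B→a: +{a}
  C via C→B: +{a}
  S via S→a: +{a}
  S via S→b A: +{b}
  S: {a,b}  A: {a,b}  B: {a}  C: {a}
pass 2: (no change)
  S: {a,b}  A: {a,b}  B: {a}  C: {a}

FIRST(S) = ["a", "b"]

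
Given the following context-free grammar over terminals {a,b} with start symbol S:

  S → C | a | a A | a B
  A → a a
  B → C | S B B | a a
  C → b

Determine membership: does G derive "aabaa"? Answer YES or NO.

Convert to CNF:
  S -> T0 A | T0 B | a | b
  A -> T0 T0
  B -> S X1 | T0 T0 | b
  C -> b
  T0 -> a
  X1 -> B B

Fill CYK table bottom-up:
  cell(0,0) a: {S,T0}  orig:{S}
  cell(1,1) a: {S,T0}  orig:{S}
  cell(2,2) b: {B,C,S}
  cell(3,3) a: {S,T0}  orig:{S}
  cell(4,4) a: {S,T0}  orig:{S}
  cell(0,1) aa: {A,B}
  cell(1,2) ab: {S}
  cell(2,3) ba: ∅
  cell(3,4) aa: {A,B}
  cell(0,2) aab: {X1}  orig:{}
  cell(1,3) aba: ∅
  cell(2,4) baa: {X1}  orig:{}
  cell(0,3) aaba: ∅
  cell(1,4) abaa: {B}
  cell(0,4) aabaa: {S}

S ∈ T[0,4] ⇒ YES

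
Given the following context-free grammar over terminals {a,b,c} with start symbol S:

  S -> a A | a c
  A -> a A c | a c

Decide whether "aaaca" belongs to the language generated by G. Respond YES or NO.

Convert to CNF:
  S -> T0 A | T0 T1
  A -> T0 T1 | T0 X2
  T0 -> a
  T1 -> c
  X2 -> A T1

Fill CYK table bottom-up:
  T[0,0] 'a' = {T0}  orig:{}
  T[1,1] 'a' = {T0}  orig:{}
  T[2,2] 'a' = {T0}  orig:{}
  T[3,3] 'c' = {T1}  orig:{}
  T[4,4] 'a' = {T0}  orig:{}
  T[0,1] 'aa' = ∅
  T[1,2] 'aa' = ∅
  T[2,3] 'ac' = {A,S}
  T[3,4] 'ca' = ∅
  T[0,2] 'aaa' = ∅
  T[1,3] 'aac' = {S}
  T[2,4] 'aca' = ∅
  T[0,3] 'aaac' = ∅
  T[1,4] 'aaca' = ∅
  T[0,4] 'aaaca' = ∅

S ∉ T[0,4] ⇒ NO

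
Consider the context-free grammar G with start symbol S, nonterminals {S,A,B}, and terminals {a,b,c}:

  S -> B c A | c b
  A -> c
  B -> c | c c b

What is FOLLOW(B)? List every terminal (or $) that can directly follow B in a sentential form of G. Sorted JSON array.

Compute FIRST by fixpoint:
round 1:
  A via A→c: +{c}
  B via B→c: +{c}
  S via S→B c A: +{c}
  FIRST[S]={c}  FIRST[A]={c}  FIRST[B]={c}
round 2: — fixpoint
  FIRST[S]={c}  FIRST[A]={c}  FIRST[B]={c}

FOLLOW sets:
FOLLOW(S) := {$}
round 1:
  S→B c A: FOLLOW(B) ⊇ FIRST(c) = {c}; new: +{c}
  S→B c A: FOLLOW(A) ⊇ FOLLOW(S) ⊇ {$}; new: +{$}
  S: {$}  A: {$}  B: {c}
round 2: (no change)
  S: {$}  A: {$}  B: {c}

FOLLOW(B) = ["c"]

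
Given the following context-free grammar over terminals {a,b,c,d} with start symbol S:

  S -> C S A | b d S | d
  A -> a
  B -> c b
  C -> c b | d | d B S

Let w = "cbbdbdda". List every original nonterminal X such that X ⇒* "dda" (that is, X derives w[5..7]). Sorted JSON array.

CNF form of G:
  S -> C X4 | T1 X5 | d
  A -> a
  B -> T0 T1
  C -> T0 T1 | T2 X3 | d
  T0 -> c
  T1 -> b
  T2 -> d
  X3 -> B S
  X4 -> S A
  X5 -> T2 S

Fill CYK table bottom-up (cells [i..j] with 5 ≤ i ≤ j ≤ 7 only):
  [5..5]={C,S,T2}  "d"  orig:{C,S}
  [6..6]={C,S,T2}  "d"  orig:{C,S}
  [7..7]={A}  "a"
  [5..6]={X5}  "dd"  orig:{}
  [6..7]={X4}  "da"  orig:{}
  [5..7]={S}  "dda"

Original NTs in T[5,7] deriving "dda": ["S"]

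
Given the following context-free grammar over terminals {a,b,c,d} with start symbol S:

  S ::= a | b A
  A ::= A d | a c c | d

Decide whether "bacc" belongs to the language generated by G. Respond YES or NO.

CNF form of G:
  S -> T3 A | a
  A -> A T0 | T1 X4 | d
  T0 -> d
  T1 -> a
  T2 -> c
  T3 -> b
  X4 -> T2 T2

CYK table (by increasing span):
  [0..0]={T3}  "b"  orig:{}
  [1..1]={S,T1}  "a"  orig:{S}
  [2..2]={T2}  "c"  orig:{}
  [3..3]={T2}  "c"  orig:{}
  [0..1]=∅  "ba"
  [1..2]=∅  "ac"
  [2..3]={X4}  "cc"  orig:{}
  [0..2]=∅  "bac"
  [1..3]={A}  "acc"
  [0..3]={S}  "bacc"

S ∈ T[0,3] ⇒ YES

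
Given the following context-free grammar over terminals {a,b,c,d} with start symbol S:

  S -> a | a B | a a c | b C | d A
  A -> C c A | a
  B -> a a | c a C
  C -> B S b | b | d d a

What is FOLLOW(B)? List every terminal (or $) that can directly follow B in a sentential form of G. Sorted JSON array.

Compute FIRST by fixpoint:
round 1:
  A via A→a: +{a}
  B via B→a a: +{a}
  B via B→c a C: +{c}
  C via C→B S b: +{a,c}
  C via C→b: +{b}
  C via C→d d a: +{d}
  S via S→a: +{a}
  S via S→b C: +{b}
  S via S→d A: +{d}
  FIRST[S]={a,b,d}  FIRST[A]={a}  FIRST[B]={a,c}  FIRST[C]={a,b,c,d}
round 2:
  A via A→C c A: +{b,c,d}
  FIRST[S]={a,b,d}  FIRST[A]={a,b,c,d}  FIRST[B]={a,c}  FIRST[C]={a,b,c,d}
round 3: (no change)
  FIRST[S]={a,b,d}  FIRST[A]={a,b,c,d}  FIRST[B]={a,c}  FIRST[C]={a,b,c,d}

FOLLOW iteration:
initialize: $ ∈ FOLLOW(S)
iter 1:
  A→C c A: FOLLOW(C) ⊇ FIRST(c) = {c}; new: +{c}
  C→B S b: FOLLOW(B) ⊇ FIRST(S) = {a,b,d}; new: +{a,b,d}
  C→B S b: FOLLOW(S) ⊇ FIRST(b) = {b}; new: +{b}
  S→a B: FOLLOW(B) ⊇ FOLLOW(S) ⊇ {$,b}; new: +{$}
  S→b C: FOLLOW(C) ⊇ FOLLOW(S) ⊇ {$,b}; new: +{$,b}
  S→d A: FOLLOW(A) ⊇ FOLLOW(S) ⊇ {$,b}; new: +{$,b}
  S: {$,b}  A: {$,b}  B: {$,a,b,d}  C: {$,b,c}
iter 2:
  B→c a C: FOLLOW(C) ⊇ FOLLOW(B) ⊇ {$,a,b,d}; new: +{a,d}
  S: {$,b}  A: {$,b}  B: {$,a,b,d}  C: {$,a,b,c,d}
iter 3: done
  S: {$,b}  A: {$,b}  B: {$,a,b,d}  C: {$,a,b,c,d}

FOLLOW(B) = ["$", "a", "b", "d"]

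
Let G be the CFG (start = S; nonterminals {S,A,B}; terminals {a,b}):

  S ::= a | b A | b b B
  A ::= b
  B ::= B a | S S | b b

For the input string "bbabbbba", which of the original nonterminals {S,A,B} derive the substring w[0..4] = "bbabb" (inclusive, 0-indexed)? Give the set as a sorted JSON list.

Convert to CNF:
  S -> T1 A | T1 X2 | a
  A -> b
  B -> B T0 | S S | T1 T1
  T0 -> a
  T1 -> b
  X2 -> T1 B

Fill CYK table bottom-up, restricted to cells inside w[0..4]:
  cell(0,0) b: {A,T1}  orig:{A}
  cell(1,1) b: {A,T1}  orig:{A}
  cell(2,2) a: {S,T0}  orig:{S}
  cell(3,3) b: {A,T1}  orig:{A}
  cell(4,4) b: {A,T1}  orig:{A}
  cell(0,1) bb: {B,S}
  cell(1,2) ba: ∅
  cell(2,3) ab: ∅
  cell(3,4) bb: {B,S}
  cell(0,2) bba: {B}
  cell(1,3) bab: ∅
  cell(2,4) abb: {B}
  cell(0,3) bbab: ∅
  cell(1,4) babb: {X2}  orig:{}
  cell(0,4) bbabb: {S}

Original NTs in T[0,4] deriving "bbabb": ["S"]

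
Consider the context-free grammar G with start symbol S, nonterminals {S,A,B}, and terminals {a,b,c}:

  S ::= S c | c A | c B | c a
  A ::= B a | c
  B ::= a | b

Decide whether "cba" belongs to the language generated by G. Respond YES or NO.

Convert to CNF:
  S -> S T1 | T1 A | T1 B | T1 T0
  A -> B T0 | c
  B -> a | b
  T0 -> a
  T1 -> c

CYK fill:
  [0..0]={A,T1}  "c"  orig:{A}
  [1..1]={B}  "b"
  [2..2]={B,T0}  "a"  orig:{B}
  [0..1]={S}  "cb"
  [1..2]={A}  "ba"
  [0..2]={S}  "cba"

S ∈ T[0,2] ⇒ YES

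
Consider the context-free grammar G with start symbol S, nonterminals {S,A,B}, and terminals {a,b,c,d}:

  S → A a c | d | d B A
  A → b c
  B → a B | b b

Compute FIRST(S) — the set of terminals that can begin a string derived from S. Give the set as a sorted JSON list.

FIRST iteration:
round 1:
  A via A→b c: +{b}
  B via B→a B: +{a}
  B via B→b b: +{b}
  S via S→A a c: +{b}
  S via S→d: +{d}
  S: {b,d}  A: {b}  B: {a,b}
round 2: — fixpoint
  S: {b,d}  A: {b}  B: {a,b}

FIRST(S) = ["b", "d"]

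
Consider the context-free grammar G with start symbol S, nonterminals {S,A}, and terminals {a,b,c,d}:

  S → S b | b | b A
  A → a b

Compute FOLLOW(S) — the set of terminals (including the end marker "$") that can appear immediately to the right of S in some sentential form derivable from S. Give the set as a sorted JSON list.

FIRST iteration:
[1]
  A via A→a b: +{a}
  S via S→b: +{b}
  FIRST(S)={b}  FIRST(A)={a}
[2] (stable)
  FIRST(S)={b}  FIRST(A)={a}

Compute FOLLOW by fixpoint:
initialize: $ ∈ FOLLOW(S)
[1]
  S→S b: FOLLOW(S) ⊇ FIRST(b) = {b}; new: +{b}
  S→b A: FOLLOW(A) ⊇ FOLLOW(S) ⊇ {$,b}; new: +{$,b}
  FOLLOW[S]={$,b}  FOLLOW[A]={$,b}
[2] done
  FOLLOW[S]={$,b}  FOLLOW[A]={$,b}

FOLLOW(S) = ["$", "b"]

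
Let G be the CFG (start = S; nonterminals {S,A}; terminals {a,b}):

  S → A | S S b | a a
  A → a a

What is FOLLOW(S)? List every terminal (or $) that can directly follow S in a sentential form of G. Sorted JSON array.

FIRST iteration:
iter 1:
  A via A→a a: +{a}
  S via S→A: +{a}
  FIRST(S)={a}  FIRST(A)={a}
iter 2: (no change)
  FIRST(S)={a}  FIRST(A)={a}

FOLLOW iteration:
seed FOLLOW(S) with $
round 1:
  S→A: FOLLOW(A) ⊇ FOLLOW(S) ⊇ {$}; new: +{$}
  S→S S b: FOLLOW(S) ⊇ FIRST(S) = {a}; new: +{a}
  S→S S b: FOLLOW(S) ⊇ FIRST(b) = {b}; new: +{b}
  FOLLOW[S]={$,a,b}  FOLLOW[A]={$}
round 2:
  S→A: FOLLOW(A) ⊇ FOLLOW(S) ⊇ {$,a,b}; new: +{a,b}
  FOLLOW[S]={$,a,b}  FOLLOW[A]={$,a,b}
round 3: — fixpoint
  FOLLOW[S]={$,a,b}  FOLLOW[A]={$,a,b}

FOLLOW(S) = ["$", "a", "b"]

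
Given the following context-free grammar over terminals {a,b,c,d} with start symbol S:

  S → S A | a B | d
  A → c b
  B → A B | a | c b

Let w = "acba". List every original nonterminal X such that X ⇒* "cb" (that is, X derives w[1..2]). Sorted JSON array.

Convert to CNF:
  S -> S A | T2 B | d
  A -> T0 T1
  B -> A B | T0 T1 | a
  T0 -> c
  T1 -> b
  T2 -> a

CYK table (by increasing span) — only the sub-triangle for w[1..2]:
  T[1,1] 'c' = {T0}  orig:{}
  T[2,2] 'b' = {T1}  orig:{}
  T[1,2] 'cb' = {A,B}

Original NTs in T[1,2] deriving "cb": ["A", "B"]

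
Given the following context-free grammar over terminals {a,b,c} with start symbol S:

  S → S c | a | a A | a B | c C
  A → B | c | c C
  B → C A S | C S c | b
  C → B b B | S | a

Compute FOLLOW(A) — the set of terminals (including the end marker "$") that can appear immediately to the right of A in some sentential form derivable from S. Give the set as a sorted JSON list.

FIRST iteration:
iter 1:
  A via A→c: +{c}
  B via B→b: +{b}
  C via C→B b B: +{b}
  C via C→a: +{a}
  S via S→a: +{a}
  S via S→c C: +{c}
  S: {a,c}  A: {c}  B: {b}  C: {a,b}
iter 2:
  A via A→B: +{b}
  B via B→C A S: +{a}
  C via C→S: +{c}
  S: {a,c}  A: {b,c}  B: {a,b}  C: {a,b,c}
iter 3:
  A via A→B: +{a}
  B via B→C A S: +{c}
  S: {a,c}  A: {a,b,c}  B: {a,b,c}  C: {a,b,c}
iter 4: done
  S: {a,c}  A: {a,b,c}  B: {a,b,c}  C: {a,b,c}

FOLLOW sets:
FOLLOW(S) := {$}
round 1:
  B→C A S: FOLLOW(C) ⊇ FIRST(A) = {a,b,c}; new: +{a,b,c}
  B→C A S: FOLLOW(A) ⊇ FIRST(S) = {a,c}; new: +{a,c}
  B→C S c: FOLLOW(S) ⊇ FIRST(c) = {c}; new: +{c}
  C→B b B: FOLLOW(B) ⊇ FIRST(b) = {b}; new: +{b}
  C→B b B: FOLLOW(B) ⊇ FOLLOW(C) ⊇ {a,b,c}; new: +{a,c}
  C→S: FOLLOW(S) ⊇ FOLLOW(C) ⊇ {a,b,c}; new: +{a,b}
  S→a A: FOLLOW(A) ⊇ FOLLOW(S) ⊇ {$,a,b,c}; new: +{$,b}
  S→a B: FOLLOW(B) ⊇ FOLLOW(S) ⊇ {$,a,b,c}; new: +{$}
  S→c C: FOLLOW(C) ⊇ FOLLOW(S) ⊇ {$,a,b,c}; new: +{$}
  FOLLOW[S]={$,a,b,c}  FOLLOW[A]={$,a,b,c}  FOLLOW[B]={$,a,b,c}  FOLLOW[C]={$,a,b,c}
round 2: — fixpoint
  FOLLOW[S]={$,a,b,c}  FOLLOW[A]={$,a,b,c}  FOLLOW[B]={$,a,b,c}  FOLLOW[C]={$,a,b,c}

FOLLOW(A) = ["$", "a", "b", "c"]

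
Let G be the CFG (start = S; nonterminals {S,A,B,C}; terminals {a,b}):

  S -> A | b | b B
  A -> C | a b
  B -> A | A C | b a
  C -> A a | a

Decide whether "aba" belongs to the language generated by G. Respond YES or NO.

CNF form of G:
  S -> A T0 | T0 T1 | T1 B | a | b
  A -> A T0 | T0 T1 | a
  B -> A C | A T0 | T0 T1 | T1 T0 | a
  C -> A T0 | a
  T0 -> a
  T1 -> b

CYK table (by increasing span):
  cell(0,0) a: {A,B,C,S,T0}  orig:{A,B,C,S}
  cell(1,1) b: {S,T1}  orig:{S}
  cell(2,2) a: {A,B,C,S,T0}  orig:{A,B,C,S}
  cell(0,1) ab: {A,B,S}
  cell(1,2) ba: {B,S}
  cell(0,2) aba: {A,B,C,S}

S ∈ T[0,2] ⇒ YES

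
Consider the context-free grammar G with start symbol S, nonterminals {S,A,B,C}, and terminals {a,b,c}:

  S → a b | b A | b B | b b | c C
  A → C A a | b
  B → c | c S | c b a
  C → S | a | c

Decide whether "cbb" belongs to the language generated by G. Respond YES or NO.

Convert to CNF:
  S -> T0 T2 | T1 C | T2 A | T2 B | T2 T2
  A -> C X3 | b
  B -> T1 S | T1 X4 | c
  C -> T0 T2 | T1 C | T2 A | T2 B | T2 T2 | a | c
  T0 -> a
  T1 -> c
  T2 -> b
  X3 -> A T0
  X4 -> T2 T0

CYK fill:
  [0..0]={B,C,T1}  "c"  orig:{B,C}
  [1..1]={A,T2}  "b"  orig:{A}
  [2..2]={A,T2}  "b"  orig:{A}
  [0..1]=∅  "cb"
  [1..2]={C,S}  "bb"
  [0..2]={B,C,S}  "cbb"

S ∈ T[0,2] ⇒ YES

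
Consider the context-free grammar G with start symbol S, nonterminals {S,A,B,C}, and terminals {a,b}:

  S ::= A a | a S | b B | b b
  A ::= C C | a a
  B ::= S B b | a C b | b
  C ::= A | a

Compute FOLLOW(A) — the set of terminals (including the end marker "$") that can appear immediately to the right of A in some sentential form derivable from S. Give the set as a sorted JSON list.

FIRST sets, iterate to fixpoint:
iter 1:
  A via A→a a: +{a}
  B via B→a C b: +{a}
  B via B→b: +{b}
  C via C→A: +{a}
  S via S→A a: +{a}
  S via S→b B: +{b}
  S: {a,b}  A: {a}  B: {a,b}  C: {a}
iter 2: done
  S: {a,b}  A: {a}  B: {a,b}  C: {a}

FOLLOW sets:
seed FOLLOW(S) with $
round 1:
  A→C C: FOLLOW(C) ⊇ FIRST(C) = {a}; new: +{a}
  B→S B b: FOLLOW(S) ⊇ FIRST(B) = {a,b}; new: +{a,b}
  B→S B b: FOLLOW(B) ⊇ FIRST(b) = {b}; new: +{b}
  B→a C b: FOLLOW(C) ⊇ FIRST(b) = {b}; new: +{b}
  C→A: FOLLOW(A) ⊇ FOLLOW(C) ⊇ {a,b}; new: +{a,b}
  S→b B: FOLLOW(B) ⊇ FOLLOW(S) ⊇ {$,a,b}; new: +{$,a}
  FOLLOW(S)={$,a,b}  FOLLOW(A)={a,b}  FOLLOW(B)={$,a,b}  FOLLOW(C)={a,b}
round 2: (no change)
  FOLLOW(S)={$,a,b}  FOLLOW(A)={a,b}  FOLLOW(B)={$,a,b}  FOLLOW(C)={a,b}

FOLLOW(A) = ["a", "b"]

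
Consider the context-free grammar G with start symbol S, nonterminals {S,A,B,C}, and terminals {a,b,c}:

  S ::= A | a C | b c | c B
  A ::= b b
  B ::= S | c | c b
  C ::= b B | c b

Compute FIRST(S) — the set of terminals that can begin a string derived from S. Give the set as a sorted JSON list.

FIRST iteration:
round 1:
  A via A→b b: +{b}
  B via B→c: +{c}
  C via C→b B: +{b}
  C via C→c b: +{c}
  S via S→A: +{b}
  S via S→a C: +{a}
  S via S→c B: +{c}
  S: {a,b,c}  A: {b}  B: {c}  C: {b,c}
round 2:
  B via B→S: +{a,b}
  S: {a,b,c}  A: {b}  B: {a,b,c}  C: {b,c}
round 3: (no change)
  S: {a,b,c}  A: {b}  B: {a,b,c}  C: {b,c}

FIRST(S) = ["a", "b", "c"]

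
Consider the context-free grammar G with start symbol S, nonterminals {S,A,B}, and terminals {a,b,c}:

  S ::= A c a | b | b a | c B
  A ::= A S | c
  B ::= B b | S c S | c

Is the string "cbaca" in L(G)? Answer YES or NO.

Convert to CNF:
  S -> A X4 | T0 T2 | T1 B | b
  A -> A S | c
  B -> B T0 | S X3 | c
  T0 -> b
  T1 -> c
  T2 -> a
  X3 -> T1 S
  X4 -> T1 T2

CYK table (by increasing span):
  cell(0,0) c: {A,B,T1}  orig:{A,B}
  cell(1,1) b: {S,T0}  orig:{S}
  cell(2,2) a: {T2}  orig:{}
  cell(3,3) c: {A,B,T1}  orig:{A,B}
  cell(4,4) a: {T2}  orig:{}
  cell(0,1) cb: {A,B,X3}  orig:{A,B}
  cell(1,2) ba: {S}
  cell(2,3) ac: ∅
  cell(3,4) ca: {X4}  orig:{}
  cell(0,2) cba: {A,X3}  orig:{A}
  cell(1,3) bac: ∅
  cell(2,4) aca: ∅
  cell(0,3) cbac: ∅
  cell(1,4) baca: ∅
  cell(0,4) cbaca: {S}

S ∈ T[0,4] ⇒ YES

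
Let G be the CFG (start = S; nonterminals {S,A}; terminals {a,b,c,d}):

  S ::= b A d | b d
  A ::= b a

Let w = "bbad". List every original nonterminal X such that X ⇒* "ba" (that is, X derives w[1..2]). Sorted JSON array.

CNF form of G:
  S -> T0 T2 | T0 X3
  A -> T0 T1
  T0 -> b
  T1 -> a
  T2 -> d
  X3 -> A T2

Fill CYK table bottom-up, restricted to cells inside w[1..2]:
  [1..1]={T0}  "b"  orig:{}
  [2..2]={T1}  "a"  orig:{}
  [1..2]={A}  "ba"

Original NTs in T[1,2] deriving "ba": ["A"]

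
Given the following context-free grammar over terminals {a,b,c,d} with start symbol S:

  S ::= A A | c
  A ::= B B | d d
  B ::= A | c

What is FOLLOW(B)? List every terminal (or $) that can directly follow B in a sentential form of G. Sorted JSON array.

Compute FIRST by fixpoint:
round 1:
  A via A→d d: +{d}
  B via B→A: +{d}
  B via B→c: +{c}
  S via S→A A: +{d}
  S via S→c: +{c}
  S: {c,d}  A: {d}  B: {c,d}
round 2:
  A via A→B B: +{c}
  S: {c,d}  A: {c,d}  B: {c,d}
round 3: (no change)
  S: {c,d}  A: {c,d}  B: {c,d}

Compute FOLLOW by fixpoint:
initialize: $ ∈ FOLLOW(S)
[1]
  A→B B: FOLLOW(B) ⊇ FIRST(B) = {c,d}; new: +{c,d}
  B→A: FOLLOW(A) ⊇ FOLLOW(B) ⊇ {c,d}; new: +{c,d}
  S→A A: FOLLOW(A) ⊇ FOLLOW(S) ⊇ {$}; new: +{$}
  FOLLOW(S)={$}  FOLLOW(A)={$,c,d}  FOLLOW(B)={c,d}
[2]
  A→B B: FOLLOW(B) ⊇ FOLLOW(A) ⊇ {$,c,d}; new: +{$}
  FOLLOW(S)={$}  FOLLOW(A)={$,c,d}  FOLLOW(B)={$,c,d}
[3] done
  FOLLOW(S)={$}  FOLLOW(A)={$,c,d}  FOLLOW(B)={$,c,d}

FOLLOW(B) = ["$", "c", "d"]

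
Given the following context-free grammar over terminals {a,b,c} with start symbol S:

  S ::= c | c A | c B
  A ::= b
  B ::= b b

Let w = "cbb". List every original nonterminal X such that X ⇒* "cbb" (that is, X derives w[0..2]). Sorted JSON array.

CNF form of G:
  S -> T1 A | T1 B | c
  A -> b
  B -> T0 T0
  T0 -> b
  T1 -> c

Fill CYK table bottom-up, restricted to cells inside w[0..2]:
  cell(0,0) c: {S,T1}  orig:{S}
  cell(1,1) b: {A,T0}  orig:{A}
  cell(2,2) b: {A,T0}  orig:{A}
  cell(0,1) cb: {S}
  cell(1,2) bb: {B}
  cell(0,2) cbb: {S}

Original NTs in T[0,2] deriving "cbb": ["S"]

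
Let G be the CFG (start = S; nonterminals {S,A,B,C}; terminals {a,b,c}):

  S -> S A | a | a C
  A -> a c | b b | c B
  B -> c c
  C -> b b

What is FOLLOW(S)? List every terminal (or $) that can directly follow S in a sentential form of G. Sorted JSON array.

FIRST iteration:
pass 1:
  A via A→a c: +{a}
  A via A→b b: +{b}
  A via A→c B: +{c}
  B via B→c c: +{c}
  C via C→b b: +{b}
  S via S→a: +{a}
  S: {a}  A: {a,b,c}  B: {c}  C: {b}
pass 2: (no change)
  S: {a}  A: {a,b,c}  B: {c}  C: {b}

FOLLOW sets:
FOLLOW(S) := {$}
round 1:
  S→S A: FOLLOW(S) ⊇ FIRST(A) = {a,b,c}; new: +{a,b,c}
  S→S A: FOLLOW(A) ⊇ FOLLOW(S) ⊇ {$,a,b,c}; new: +{$,a,b,c}
  S→a C: FOLLOW(C) ⊇ FOLLOW(S) ⊇ {$,a,b,c}; new: +{$,a,b,c}
  FOLLOW[S]={$,a,b,c}  FOLLOW[A]={$,a,b,c}  FOLLOW[B]={}  FOLLOW[C]={$,a,b,c}
round 2:
  A→c B: FOLLOW(B) ⊇ FOLLOW(A) ⊇ {$,a,b,c}; new: +{$,a,b,c}
  FOLLOW[S]={$,a,b,c}  FOLLOW[A]={$,a,b,c}  FOLLOW[B]={$,a,b,c}  FOLLOW[C]={$,a,b,c}
round 3: (no change)
  FOLLOW[S]={$,a,b,c}  FOLLOW[A]={$,a,b,c}  FOLLOW[B]={$,a,b,c}  FOLLOW[C]={$,a,b,c}

FOLLOW(S) = ["$", "a", "b", "c"]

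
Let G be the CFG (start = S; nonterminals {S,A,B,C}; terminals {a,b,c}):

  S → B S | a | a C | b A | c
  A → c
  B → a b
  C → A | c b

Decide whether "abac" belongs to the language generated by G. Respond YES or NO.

CNF form of G:
  S -> B S | T0 C | T1 A | a | c
  A -> c
  B -> T0 T1
  C -> T2 T1 | c
  T0 -> a
  T1 -> b
  T2 -> c

CYK fill:
  cell(0,0) a: {S,T0}  orig:{S}
  cell(1,1) b: {T1}  orig:{}
  cell(2,2) a: {S,T0}  orig:{S}
  cell(3,3) c: {A,C,S,T2}  orig:{A,C,S}
  cell(0,1) ab: {B}
  cell(1,2) ba: ∅
  cell(2,3) ac: {S}
  cell(0,2) aba: {S}
  cell(1,3) bac: ∅
  cell(0,3) abac: {S}

S ∈ T[0,3] ⇒ YES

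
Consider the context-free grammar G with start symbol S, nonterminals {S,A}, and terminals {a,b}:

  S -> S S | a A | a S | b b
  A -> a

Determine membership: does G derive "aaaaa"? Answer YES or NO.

Convert to CNF:
  S -> S S | T0 A | T0 S | T1 T1
  A -> a
  T0 -> a
  T1 -> b

CYK fill:
  cell(0,0) a: {A,T0}  orig:{A}
  cell(1,1) a: {A,T0}  orig:{A}
  cell(2,2) a: {A,T0}  orig:{A}
  cell(3,3) a: {A,T0}  orig:{A}
  cell(4,4) a: {A,T0}  orig:{A}
  cell(0,1) aa: {S}
  cell(1,2) aa: {S}
  cell(2,3) aa: {S}
  cell(3,4) aa: {S}
  cell(0,2) aaa: {S}
  cell(1,3) aaa: {S}
  cell(2,4) aaa: {S}
  cell(0,3) aaaa: {S}
  cell(1,4) aaaa: {S}
  cell(0,4) aaaaa: {S}

S ∈ T[0,4] ⇒ YES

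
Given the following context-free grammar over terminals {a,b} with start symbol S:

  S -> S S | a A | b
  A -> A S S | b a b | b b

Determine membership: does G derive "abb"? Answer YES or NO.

CNF form of G:
  S -> S S | T1 A | b
  A -> A X2 | T0 T0 | T0 X3
  T0 -> b
  T1 -> a
  X2 -> S S
  X3 -> T1 T0

Fill CYK table bottom-up:
  [0..0]={T1}  "a"  orig:{}
  [1..1]={S,T0}  "b"  orig:{S}
  [2..2]={S,T0}  "b"  orig:{S}
  [0..1]={X3}  "ab"  orig:{}
  [1..2]={A,S,X2}  "bb"  orig:{A,S}
  [0..2]={S}  "abb"

S ∈ T[0,2] ⇒ YES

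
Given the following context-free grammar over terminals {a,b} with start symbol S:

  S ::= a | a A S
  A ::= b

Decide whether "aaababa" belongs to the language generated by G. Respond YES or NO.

Convert to CNF:
  S -> T0 X1 | a
  A -> b
  T0 -> a
  X1 -> A S

CYK table (by increasing span):
  cell(0,0) a: {S,T0}  orig:{S}
  cell(1,1) a: {S,T0}  orig:{S}
  cell(2,2) a: {S,T0}  orig:{S}
  cell(3,3) b: {A}
  cell(4,4) a: {S,T0}  orig:{S}
  cell(5,5) b: {A}
  cell(6,6) a: {S,T0}  orig:{S}
  cell(0,1) aa: ∅
  cell(1,2) aa: ∅
  cell(2,3) ab: ∅
  cell(3,4) ba: {X1}  orig:{}
  cell(4,5) ab: ∅
  cell(5,6) ba: {X1}  orig:{}
  cell(0,2) aaa: ∅
  cell(1,3) aab: ∅
  cell(2,4) aba: {S}
  cell(3,5) bab: ∅
  cell(4,6) aba: {S}
  cell(0,3) aaab: ∅
  cell(1,4) aaba: ∅
  cell(2,5) abab: ∅
  cell(3,6) baba: {X1}  orig:{}
  cell(0,4) aaaba: ∅
  cell(1,5) aabab: ∅
  cell(2,6) ababa: {S}
  cell(0,5) aaabab: ∅
  cell(1,6) aababa: ∅
  cell(0,6) aaababa: ∅

S ∉ T[0,6] ⇒ NO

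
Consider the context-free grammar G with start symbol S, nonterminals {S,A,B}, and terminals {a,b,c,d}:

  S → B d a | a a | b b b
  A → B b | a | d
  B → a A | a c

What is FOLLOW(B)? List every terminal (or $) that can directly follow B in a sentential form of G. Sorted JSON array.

Compute FIRST by fixpoint:
[1]
  A via A→a: +{a}
  A via A→d: +{d}
  B via B→a A: +{a}
  S via S→B d a: +{a}
  S via S→b b b: +{b}
  FIRST[S]={a,b}  FIRST[A]={a,d}  FIRST[B]={a}
[2] (stable)
  FIRST[S]={a,b}  FIRST[A]={a,d}  FIRST[B]={a}

FOLLOW sets:
seed FOLLOW(S) with $
pass 1:
  A→B b: FOLLOW(B) ⊇ FIRST(b) = {b}; new: +{b}
  B→a A: FOLLOW(A) ⊇ FOLLOW(B) ⊇ {b}; new: +{b}
  S→B d a: FOLLOW(B) ⊇ FIRST(d) = {d}; new: +{d}
  FOLLOW[S]={$}  FOLLOW[A]={b}  FOLLOW[B]={b,d}
pass 2:
  B→a A: FOLLOW(A) ⊇ FOLLOW(B) ⊇ {b,d}; new: +{d}
  FOLLOW[S]={$}  FOLLOW[A]={b,d}  FOLLOW[B]={b,d}
pass 3: (no change)
  FOLLOW[S]={$}  FOLLOW[A]={b,d}  FOLLOW[B]={b,d}

FOLLOW(B) = ["b", "d"]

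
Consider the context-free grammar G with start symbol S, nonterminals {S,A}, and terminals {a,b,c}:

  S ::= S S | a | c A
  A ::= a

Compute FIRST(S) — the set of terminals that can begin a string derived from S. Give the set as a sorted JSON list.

FIRST sets, iterate to fixpoint:
round 1:
  A via A→a: +{a}
  S via S→a: +{a}
  S via S→c A: +{c}
  FIRST(S)={a,c}  FIRST(A)={a}
round 2: — fixpoint
  FIRST(S)={a,c}  FIRST(A)={a}

FIRST(S) = ["a", "c"]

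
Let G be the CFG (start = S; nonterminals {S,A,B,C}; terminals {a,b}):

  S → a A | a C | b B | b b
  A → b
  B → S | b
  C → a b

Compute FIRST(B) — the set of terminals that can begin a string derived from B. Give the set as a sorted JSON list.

FIRST iteration:
round 1:
  A via A→b: +{b}
  B via B→b: +{b}
  C via C→a b: +{a}
  S via S→a A: +{a}
  S via S→b B: +{b}
  S: {a,b}  A: {b}  B: {b}  C: {a}
round 2:
  B via B→S: +{a}
  S: {a,b}  A: {b}  B: {a,b}  C: {a}
round 3: (stable)
  S: {a,b}  A: {b}  B: {a,b}  C: {a}

FIRST(B) = ["a", "b"]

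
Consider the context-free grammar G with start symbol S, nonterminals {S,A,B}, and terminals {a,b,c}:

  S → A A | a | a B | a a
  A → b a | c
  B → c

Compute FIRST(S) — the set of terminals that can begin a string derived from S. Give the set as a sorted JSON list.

FIRST iteration:
[1]
  A via A→b a: +{b}
  A via A→c: +{c}
  B via B→c: +{c}
  S via S→A A: +{b,c}
  S via S→a: +{a}
  S: {a,b,c}  A: {b,c}  B: {c}
[2] — fixpoint
  S: {a,b,c}  A: {b,c}  B: {c}

FIRST(S) = ["a", "b", "c"]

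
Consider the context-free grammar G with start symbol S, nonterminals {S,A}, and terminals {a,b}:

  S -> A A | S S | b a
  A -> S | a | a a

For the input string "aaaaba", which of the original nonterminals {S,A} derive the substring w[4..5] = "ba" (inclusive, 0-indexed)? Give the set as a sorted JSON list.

Convert to CNF:
  S -> A A | S S | T1 T0
  A -> A A | S S | T0 T0 | T1 T0 | a
  T0 -> a
  T1 -> b

CYK table (by increasing span), restricted to cells inside w[4..5]:
  cell(4,4) b: {T1}  orig:{}
  cell(5,5) a: {A,T0}  orig:{A}
  cell(4,5) ba: {A,S}

Original NTs in T[4,5] deriving "ba": ["A", "S"]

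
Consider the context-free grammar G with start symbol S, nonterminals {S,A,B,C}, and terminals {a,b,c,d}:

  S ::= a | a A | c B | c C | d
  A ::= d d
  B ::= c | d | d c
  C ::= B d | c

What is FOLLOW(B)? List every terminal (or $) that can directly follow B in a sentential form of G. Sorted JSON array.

FIRST iteration:
round 1:
  A via A→d d: +{d}
  B via B→c: +{c}
  B via B→d: +{d}
  C via C→B d: +{c,d}
  S via S→a: +{a}
  S via S→c B: +{c}
  S via S→d: +{d}
  S: {a,c,d}  A: {d}  B: {c,d}  C: {c,d}
round 2: done
  S: {a,c,d}  A: {d}  B: {c,d}  C: {c,d}

FOLLOW iteration:
seed FOLLOW(S) with $
[1]
  C→B d: FOLLOW(B) ⊇ FIRST(d) = {d}; new: +{d}
  S→a A: FOLLOW(A) ⊇ FOLLOW(S) ⊇ {$}; new: +{$}
  S→c B: FOLLOW(B) ⊇ FOLLOW(S) ⊇ {$}; new: +{$}
  S→c C: FOLLOW(C) ⊇ FOLLOW(S) ⊇ {$}; new: +{$}
  S: {$}  A: {$}  B: {$,d}  C: {$}
[2] (stable)
  S: {$}  A: {$}  B: {$,d}  C: {$}

FOLLOW(B) = ["$", "d"]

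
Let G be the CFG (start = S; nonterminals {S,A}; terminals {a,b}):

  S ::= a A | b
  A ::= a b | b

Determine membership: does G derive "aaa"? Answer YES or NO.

CNF form of G:
  S -> T0 A | b
  A -> T0 T1 | b
  T0 -> a
  T1 -> b

CYK fill:
  T[0,0] 'a' = {T0}  orig:{}
  T[1,1] 'a' = {T0}  orig:{}
  T[2,2] 'a' = {T0}  orig:{}
  T[0,1] 'aa' = ∅
  T[1,2] 'aa' = ∅
  T[0,2] 'aaa' = ∅

S ∉ T[0,2] ⇒ NO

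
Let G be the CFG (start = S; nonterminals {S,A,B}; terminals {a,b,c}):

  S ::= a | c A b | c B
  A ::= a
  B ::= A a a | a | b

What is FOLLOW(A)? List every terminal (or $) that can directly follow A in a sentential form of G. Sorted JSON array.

FIRST iteration:
pass 1:
  A via A→a: +{a}
  B via B→A a a: +{a}
  B via B→b: +{b}
  S via S→a: +{a}
  S via S→c A b: +{c}
  FIRST(S)={a,c}  FIRST(A)={a}  FIRST(B)={a,b}
pass 2: (no change)
  FIRST(S)={a,c}  FIRST(A)={a}  FIRST(B)={a,b}

FOLLOW sets:
initialize: $ ∈ FOLLOW(S)
round 1:
  B→A a a: FOLLOW(A) ⊇ FIRST(a) = {a}; new: +{a}
  S→c A b: FOLLOW(A) ⊇ FIRST(b) = {b}; new: +{b}
  S→c B: FOLLOW(B) ⊇ FOLLOW(S) ⊇ {$}; new: +{$}
  FOLLOW[S]={$}  FOLLOW[A]={a,b}  FOLLOW[B]={$}
round 2: done
  FOLLOW[S]={$}  FOLLOW[A]={a,b}  FOLLOW[B]={$}

FOLLOW(A) = ["a", "b"]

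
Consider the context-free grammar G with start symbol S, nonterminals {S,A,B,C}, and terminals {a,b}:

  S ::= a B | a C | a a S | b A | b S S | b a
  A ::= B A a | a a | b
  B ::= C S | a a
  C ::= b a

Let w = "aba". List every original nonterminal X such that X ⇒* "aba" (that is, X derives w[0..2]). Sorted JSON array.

CNF form of G:
  S -> T0 B | T0 C | T0 X3 | T1 A | T1 T0 | T1 X4
  A -> B X2 | T0 T0 | b
  B -> C S | T0 T0
  C -> T1 T0
  T0 -> a
  T1 -> b
  X2 -> A T0
  X3 -> T0 S
  X4 -> S S

CYK table (by increasing span), restricted to cells inside w[0..2]:
  [0..0]={T0}  "a"  orig:{}
  [1..1]={A,T1}  "b"  orig:{A}
  [2..2]={T0}  "a"  orig:{}
  [0..1]=∅  "ab"
  [1..2]={C,S,X2}  "ba"  orig:{C,S}
  [0..2]={S,X3}  "aba"  orig:{S}

Original NTs in T[0,2] deriving "aba": ["S"]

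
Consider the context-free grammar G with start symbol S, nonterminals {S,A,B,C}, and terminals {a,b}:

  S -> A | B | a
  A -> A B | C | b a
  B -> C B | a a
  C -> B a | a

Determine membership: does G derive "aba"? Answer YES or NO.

CNF form of G:
  S -> A B | B T0 | C B | T0 T0 | T1 T0 | a
  A -> A B | B T0 | T1 T0 | a
  B -> C B | T0 T0
  C -> B T0 | a
  T0 -> a
  T1 -> b

CYK table (by increasing span):
  T[0,0] 'a' = {A,C,S,T0}  orig:{A,C,S}
  T[1,1] 'b' = {T1}  orig:{}
  T[2,2] 'a' = {A,C,S,T0}  orig:{A,C,S}
  T[0,1] 'ab' = ∅
  T[1,2] 'ba' = {A,S}
  T[0,2] 'aba' = ∅

S ∉ T[0,2] ⇒ NO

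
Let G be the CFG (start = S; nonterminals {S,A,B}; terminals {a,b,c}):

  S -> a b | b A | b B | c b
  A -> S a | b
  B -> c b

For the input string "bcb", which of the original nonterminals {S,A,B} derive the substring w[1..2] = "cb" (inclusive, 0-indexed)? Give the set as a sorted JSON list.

Convert to CNF:
  S -> T0 T2 | T1 T2 | T2 A | T2 B
  A -> S T0 | b
  B -> T1 T2
  T0 -> a
  T1 -> c
  T2 -> b

CYK fill, restricted to cells inside w[1..2]:
  T[1,1] 'c' = {T1}  orig:{}
  T[2,2] 'b' = {A,T2}  orig:{A}
  T[1,2] 'cb' = {B,S}

Original NTs in T[1,2] deriving "cb": ["B", "S"]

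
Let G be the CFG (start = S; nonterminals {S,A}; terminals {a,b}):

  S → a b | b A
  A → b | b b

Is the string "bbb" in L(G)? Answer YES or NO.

Convert to CNF:
  S -> T0 A | T1 T0
  A -> T0 T0 | b
  T0 -> b
  T1 -> a

CYK fill:
  cell(0,0) b: {A,T0}  orig:{A}
  cell(1,1) b: {A,T0}  orig:{A}
  cell(2,2) b: {A,T0}  orig:{A}
  cell(0,1) bb: {A,S}
  cell(1,2) bb: {A,S}
  cell(0,2) bbb: {S}

S ∈ T[0,2] ⇒ YES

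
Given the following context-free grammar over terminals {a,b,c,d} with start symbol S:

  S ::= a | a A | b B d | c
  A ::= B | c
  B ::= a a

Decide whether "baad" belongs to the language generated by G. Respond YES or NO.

CNF form of G:
  S -> T0 A | T1 X3 | a | c
  A -> T0 T0 | c
  B -> T0 T0
  T0 -> a
  T1 -> b
  T2 -> d
  X3 -> B T2

Fill CYK table bottom-up:
  T[0,0] 'b' = {T1}  orig:{}
  T[1,1] 'a' = {S,T0}  orig:{S}
  T[2,2] 'a' = {S,T0}  orig:{S}
  T[3,3] 'd' = {T2}  orig:{}
  T[0,1] 'ba' = ∅
  T[1,2] 'aa' = {A,B}
  T[2,3] 'ad' = ∅
  T[0,2] 'baa' = ∅
  T[1,3] 'aad' = {X3}  orig:{}
  T[0,3] 'baad' = {S}

S ∈ T[0,3] ⇒ YES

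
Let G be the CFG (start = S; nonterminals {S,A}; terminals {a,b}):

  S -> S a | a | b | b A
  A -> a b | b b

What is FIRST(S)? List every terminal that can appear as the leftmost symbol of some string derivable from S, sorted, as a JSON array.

FIRST iteration:
iter 1:
  A via A→a b: +{a}
  A via A→b b: +{b}
  S via S→a: +{a}
  S via S→b: +{b}
  FIRST[S]={a,b}  FIRST[A]={a,b}
iter 2: (no change)
  FIRST[S]={a,b}  FIRST[A]={a,b}

FIRST(S) = ["a", "b"]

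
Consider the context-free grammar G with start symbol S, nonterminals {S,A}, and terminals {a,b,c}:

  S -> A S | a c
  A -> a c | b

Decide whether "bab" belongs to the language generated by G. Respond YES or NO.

CNF form of G:
  S -> A S | T0 T1
  A -> T0 T1 | b
  T0 -> a
  T1 -> c

CYK table (by increasing span):
  [0..0]={A}  "b"
  [1..1]={T0}  "a"  orig:{}
  [2..2]={A}  "b"
  [0..1]=∅  "ba"
  [1..2]=∅  "ab"
  [0..2]=∅  "bab"

S ∉ T[0,2] ⇒ NO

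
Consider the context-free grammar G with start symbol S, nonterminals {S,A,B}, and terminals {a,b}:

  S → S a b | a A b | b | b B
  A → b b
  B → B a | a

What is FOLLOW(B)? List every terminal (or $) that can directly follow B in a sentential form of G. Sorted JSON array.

FIRST iteration:
[1]
  A via A→b b: +{b}
  B via B→a: +{a}
  S via S→a A b: +{a}
  S via S→b: +{b}
  S: {a,b}  A: {b}  B: {a}
[2] (stable)
  S: {a,b}  A: {b}  B: {a}

Compute FOLLOW by fixpoint:
seed FOLLOW(S) with $
round 1:
  B→B a: FOLLOW(B) ⊇ FIRST(a) = {a}; new: +{a}
  S→S a b: FOLLOW(S) ⊇ FIRST(a) = {a}; new: +{a}
  S→a A b: FOLLOW(A) ⊇ FIRST(b) = {b}; new: +{b}
  S→b B: FOLLOW(B) ⊇ FOLLOW(S) ⊇ {$,a}; new: +{$}
  S: {$,a}  A: {b}  B: {$,a}
round 2: (stable)
  S: {$,a}  A: {b}  B: {$,a}

FOLLOW(B) = ["$", "a"]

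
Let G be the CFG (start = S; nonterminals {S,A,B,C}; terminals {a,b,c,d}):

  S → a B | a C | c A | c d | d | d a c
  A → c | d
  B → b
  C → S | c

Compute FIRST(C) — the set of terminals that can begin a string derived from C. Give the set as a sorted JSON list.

FIRST iteration:
iter 1:
  A via A→c: +{c}
  A via A→d: +{d}
  B via B→b: +{b}
  C via C→c: +{c}
  S via S→a B: +{a}
  S via S→c A: +{c}
  S via S→d: +{d}
  FIRST[S]={a,c,d}  FIRST[A]={c,d}  FIRST[B]={b}  FIRST[C]={c}
iter 2:
  C via C→S: +{a,d}
  FIRST[S]={a,c,d}  FIRST[A]={c,d}  FIRST[B]={b}  FIRST[C]={a,c,d}
iter 3: (stable)
  FIRST[S]={a,c,d}  FIRST[A]={c,d}  FIRST[B]={b}  FIRST[C]={a,c,d}

FIRST(C) = ["a", "c", "d"]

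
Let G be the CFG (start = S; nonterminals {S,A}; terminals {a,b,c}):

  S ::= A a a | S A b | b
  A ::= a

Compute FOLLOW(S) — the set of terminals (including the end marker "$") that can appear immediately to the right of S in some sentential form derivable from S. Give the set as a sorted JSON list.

FIRST sets, iterate to fixpoint:
round 1:
  A via A→a: +{a}
  S via S→A a a: +{a}
  S via S→b: +{b}
  FIRST[S]={a,b}  FIRST[A]={a}
round 2: (no change)
  FIRST[S]={a,b}  FIRST[A]={a}

FOLLOW sets:
initialize: $ ∈ FOLLOW(S)
[1]
  S→A a a: FOLLOW(A) ⊇ FIRST(a) = {a}; new: +{a}
  S→S A b: FOLLOW(S) ⊇ FIRST(A) = {a}; new: +{a}
  S→S A b: FOLLOW(A) ⊇ FIRST(b) = {b}; new: +{b}
  FOLLOW[S]={$,a}  FOLLOW[A]={a,b}
[2] — fixpoint
  FOLLOW[S]={$,a}  FOLLOW[A]={a,b}

FOLLOW(S) = ["$", "a"]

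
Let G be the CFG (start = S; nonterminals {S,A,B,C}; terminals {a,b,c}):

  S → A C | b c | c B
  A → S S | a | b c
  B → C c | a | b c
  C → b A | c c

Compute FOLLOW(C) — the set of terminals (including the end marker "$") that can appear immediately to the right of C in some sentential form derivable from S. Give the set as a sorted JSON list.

FIRST iteration:
iter 1:
  A via A→a: +{a}
  A via A→b c: +{b}
  B via B→a: +{a}
  B via B→b c: +{b}
  C via C→b A: +{b}
  C via C→c c: +{c}
  S via S→A C: +{a,b}
  S via S→c B: +{c}
  FIRST(S)={a,b,c}  FIRST(A)={a,b}  FIRST(B)={a,b}  FIRST(C)={b,c}
iter 2:
  A via A→S S: +{c}
  B via B→C c: +{c}
  FIRST(S)={a,b,c}  FIRST(A)={a,b,c}  FIRST(B)={a,b,c}  FIRST(C)={b,c}
iter 3: done
  FIRST(S)={a,b,c}  FIRST(A)={a,b,c}  FIRST(B)={a,b,c}  FIRST(C)={b,c}

Compute FOLLOW by fixpoint:
seed FOLLOW(S) with $
round 1:
  A→S S: FOLLOW(S) ⊇ FIRST(S) = {a,b,c}; new: +{a,b,c}
  B→C c: FOLLOW(C) ⊇ FIRST(c) = {c}; new: +{c}
  C→b A: FOLLOW(A) ⊇ FOLLOW(C) ⊇ {c}; new: +{c}
  S→A C: FOLLOW(A) ⊇ FIRST(C) = {b,c}; new: +{b}
  S→A C: FOLLOW(C) ⊇ FOLLOW(S) ⊇ {$,a,b,c}; new: +{$,a,b}
  S→c B: FOLLOW(B) ⊇ FOLLOW(S) ⊇ {$,a,b,c}; new: +{$,a,b,c}
  FOLLOW(S)={$,a,b,c}  FOLLOW(A)={b,c}  FOLLOW(B)={$,a,b,c}  FOLLOW(C)={$,a,b,c}
round 2:
  C→b A: FOLLOW(A) ⊇ FOLLOW(C) ⊇ {$,a,b,c}; new: +{$,a}
  FOLLOW(S)={$,a,b,c}  FOLLOW(A)={$,a,b,c}  FOLLOW(B)={$,a,b,c}  FOLLOW(C)={$,a,b,c}
round 3: (no change)
  FOLLOW(S)={$,a,b,c}  FOLLOW(A)={$,a,b,c}  FOLLOW(B)={$,a,b,c}  FOLLOW(C)={$,a,b,c}

FOLLOW(C) = ["$", "a", "b", "c"]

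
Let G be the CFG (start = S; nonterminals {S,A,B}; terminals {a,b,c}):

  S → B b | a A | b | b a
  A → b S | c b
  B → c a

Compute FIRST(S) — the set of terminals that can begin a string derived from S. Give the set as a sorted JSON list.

FIRST sets, iterate to fixpoint:
iter 1:
  A via A→b S: +{b}
  A via A→c b: +{c}
  B via B→c a: +{c}
  S via S→B b: +{c}
  S via S→a A: +{a}
  S via S→b: +{b}
  S: {a,b,c}  A: {b,c}  B: {c}
iter 2: done
  S: {a,b,c}  A: {b,c}  B: {c}

FIRST(S) = ["a", "b", "c"]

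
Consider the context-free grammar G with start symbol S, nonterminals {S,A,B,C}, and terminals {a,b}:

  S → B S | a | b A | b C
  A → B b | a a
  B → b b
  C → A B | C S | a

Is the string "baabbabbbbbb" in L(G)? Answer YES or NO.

CNF form of G:
  S -> B S | T0 A | T0 C | a
  A -> B T0 | T1 T1
  B -> T0 T0
  C -> A B | C S | a
  T0 -> b
  T1 -> a

CYK fill:
  T[0,0] 'b' = {T0}  orig:{}
  T[1,1] 'a' = {C,S,T1}  orig:{C,S}
  T[2,2] 'a' = {C,S,T1}  orig:{C,S}
  T[3,3] 'b' = {T0}  orig:{}
  T[4,4] 'b' = {T0}  orig:{}
  T[5,5] 'a' = {C,S,T1}  orig:{C,S}
  T[6,6] 'b' = {T0}  orig:{}
  T[7,7] 'b' = {T0}  orig:{}
  T[8,8] 'b' = {T0}  orig:{}
  T[9,9] 'b' = {T0}  orig:{}
  T[10,10] 'b' = {T0}  orig:{}
  T[11,11] 'b' = {T0}  orig:{}
  T[0,1] 'ba' = {S}
  T[1,2] 'aa' = {A,C}
  T[2,3] 'ab' = ∅
  T[3,4] 'bb' = {B}
  T[4,5] 'ba' = {S}
  T[5,6] 'ab' = ∅
  T[6,7] 'bb' = {B}
  T[7,8] 'bb' = {B}
  T[8,9] 'bb' = {B}
  T[9,10] 'bb' = {B}
  T[10,11] 'bb' = {B}
  T[0,2] 'baa' = {S}
  T[1,3] 'aab' = ∅
  T[2,4] 'abb' = ∅
  T[3,5] 'bba' = {S}
  T[4,6] 'bab' = ∅
  T[5,7] 'abb' = ∅
  T[6,8] 'bbb' = {A}
  T[7,9] 'bbb' = {A}
  T[8,10] 'bbb' = {A}
  T[9,11] 'bbb' = {A}
  T[0,3] 'baab' = ∅
  T[1,4] 'aabb' = {C}
  T[2,5] 'abba' = {C}
  T[3,6] 'bbab' = ∅
  T[4,7] 'babb' = ∅
  T[5,8] 'abbb' = ∅
  T[6,9] 'bbbb' = {S}
  T[7,10] 'bbbb' = {S}
  T[8,11] 'bbbb' = {S}
  T[0,4] 'baabb' = {S}
  T[1,5] 'aabba' = {C}
  T[2,6] 'abbab' = ∅
  T[3,7] 'bbabb' = ∅
  T[4,8] 'babbb' = ∅
  T[5,9] 'abbbb' = {C}
  T[6,10] 'bbbbb' = {C}
  T[7,11] 'bbbbb' = {C}
  T[0,5] 'baabba' = {S}
  T[1,6] 'aabbab' = ∅
  T[2,7] 'abbabb' = ∅
  T[3,8] 'bbabbb' = ∅
  T[4,9] 'babbbb' = {S}
  T[5,10] 'abbbbb' = ∅
  T[6,11] 'bbbbbb' = {S}
  T[0,6] 'baabbab' = ∅
  T[1,7] 'aabbabb' = ∅
  T[2,8] 'abbabbb' = ∅
  T[3,9] 'bbabbbb' = ∅
  T[4,10] 'babbbbb' = ∅
  T[5,11] 'abbbbbb' = {C}
  T[0,7] 'baabbabb' = ∅
  T[1,8] 'aabbabbb' = ∅
  T[2,9] 'abbabbbb' = {C}
  T[3,10] 'bbabbbbb' = ∅
  T[4,11] 'babbbbbb' = {S}
  T[0,8] 'baabbabbb' = ∅
  T[1,9] 'aabbabbbb' = {C}
  T[2,10] 'abbabbbbb' = ∅
  T[3,11] 'bbabbbbbb' = ∅
  T[0,9] 'baabbabbbb' = {S}
  T[1,10] 'aabbabbbbb' = ∅
  T[2,11] 'abbabbbbbb' = {C}
  T[0,10] 'baabbabbbbb' = ∅
  T[1,11] 'aabbabbbbbb' = {C}
  T[0,11] 'baabbabbbbbb' = {S}

S ∈ T[0,11] ⇒ YES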